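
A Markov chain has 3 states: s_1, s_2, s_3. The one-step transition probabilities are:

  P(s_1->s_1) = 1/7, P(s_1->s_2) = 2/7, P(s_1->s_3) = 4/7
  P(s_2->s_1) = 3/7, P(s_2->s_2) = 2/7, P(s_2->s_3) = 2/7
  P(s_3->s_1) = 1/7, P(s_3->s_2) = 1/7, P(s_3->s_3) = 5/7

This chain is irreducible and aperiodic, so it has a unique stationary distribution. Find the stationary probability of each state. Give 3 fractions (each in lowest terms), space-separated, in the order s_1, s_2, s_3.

Answer: 1/5 1/5 3/5

Derivation:
The stationary distribution satisfies pi = pi * P, i.e.:
  pi_s_1 = 1/7*pi_s_1 + 3/7*pi_s_2 + 1/7*pi_s_3
  pi_s_2 = 2/7*pi_s_1 + 2/7*pi_s_2 + 1/7*pi_s_3
  pi_s_3 = 4/7*pi_s_1 + 2/7*pi_s_2 + 5/7*pi_s_3
with normalization: pi_s_1 + pi_s_2 + pi_s_3 = 1.

Using the first 2 balance equations plus normalization, the linear system A*pi = b is:
  [-6/7, 3/7, 1/7] . pi = 0
  [2/7, -5/7, 1/7] . pi = 0
  [1, 1, 1] . pi = 1

Solving yields:
  pi_s_1 = 1/5
  pi_s_2 = 1/5
  pi_s_3 = 3/5

Verification (pi * P):
  1/5*1/7 + 1/5*3/7 + 3/5*1/7 = 1/5 = pi_s_1  (ok)
  1/5*2/7 + 1/5*2/7 + 3/5*1/7 = 1/5 = pi_s_2  (ok)
  1/5*4/7 + 1/5*2/7 + 3/5*5/7 = 3/5 = pi_s_3  (ok)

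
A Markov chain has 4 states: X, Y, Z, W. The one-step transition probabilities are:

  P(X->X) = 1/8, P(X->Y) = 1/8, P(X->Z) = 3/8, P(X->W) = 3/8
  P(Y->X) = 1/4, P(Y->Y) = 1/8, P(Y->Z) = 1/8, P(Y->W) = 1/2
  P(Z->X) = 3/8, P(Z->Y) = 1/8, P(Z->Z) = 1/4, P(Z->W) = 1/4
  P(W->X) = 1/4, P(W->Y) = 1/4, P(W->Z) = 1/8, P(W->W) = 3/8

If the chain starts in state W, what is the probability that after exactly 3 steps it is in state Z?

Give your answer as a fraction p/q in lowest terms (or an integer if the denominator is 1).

Computing P^3 by repeated multiplication:
P^1 =
  X: [1/8, 1/8, 3/8, 3/8]
  Y: [1/4, 1/8, 1/8, 1/2]
  Z: [3/8, 1/8, 1/4, 1/4]
  W: [1/4, 1/4, 1/8, 3/8]
P^2 =
  X: [9/32, 11/64, 13/64, 11/32]
  Y: [15/64, 3/16, 13/64, 3/8]
  Z: [15/64, 5/32, 1/4, 23/64]
  W: [15/64, 11/64, 13/64, 25/64]
P^3 =
  X: [123/512, 43/256, 113/512, 95/256]
  Y: [63/256, 11/64, 107/512, 191/512]
  Z: [129/512, 87/512, 55/256, 93/256]
  W: [63/256, 89/512, 107/512, 95/256]

(P^3)[W -> Z] = 107/512

Answer: 107/512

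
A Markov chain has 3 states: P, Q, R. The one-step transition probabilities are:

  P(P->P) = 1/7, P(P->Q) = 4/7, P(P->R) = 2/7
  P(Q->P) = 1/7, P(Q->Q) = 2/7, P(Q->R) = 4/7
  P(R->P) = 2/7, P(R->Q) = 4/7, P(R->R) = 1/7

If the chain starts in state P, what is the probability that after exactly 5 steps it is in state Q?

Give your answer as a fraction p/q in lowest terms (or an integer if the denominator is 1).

Computing P^5 by repeated multiplication:
P^1 =
  P: [1/7, 4/7, 2/7]
  Q: [1/7, 2/7, 4/7]
  R: [2/7, 4/7, 1/7]
P^2 =
  P: [9/49, 20/49, 20/49]
  Q: [11/49, 24/49, 2/7]
  R: [8/49, 20/49, 3/7]
P^3 =
  P: [69/343, 156/343, 118/343]
  Q: [9/49, 148/343, 132/343]
  R: [10/49, 156/343, 117/343]
P^4 =
  P: [461/2401, 1060/2401, 880/2401]
  Q: [475/2401, 1076/2401, 850/2401]
  R: [460/2401, 1060/2401, 881/2401]
P^5 =
  P: [3281/16807, 7484/16807, 6042/16807]
  Q: [3251/16807, 7452/16807, 872/2401]
  R: [3282/16807, 7484/16807, 863/2401]

(P^5)[P -> Q] = 7484/16807

Answer: 7484/16807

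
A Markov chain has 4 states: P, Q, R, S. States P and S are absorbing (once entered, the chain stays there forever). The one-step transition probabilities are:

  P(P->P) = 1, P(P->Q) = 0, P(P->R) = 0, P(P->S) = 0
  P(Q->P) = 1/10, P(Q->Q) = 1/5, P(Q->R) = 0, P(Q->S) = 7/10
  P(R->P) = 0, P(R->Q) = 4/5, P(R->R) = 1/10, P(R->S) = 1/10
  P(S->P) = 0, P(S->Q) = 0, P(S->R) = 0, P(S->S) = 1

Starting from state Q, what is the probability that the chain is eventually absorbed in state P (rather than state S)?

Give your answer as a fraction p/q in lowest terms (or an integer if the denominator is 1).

Answer: 1/8

Derivation:
Let a_i = P(absorbed in P | start in state i).
Boundary conditions: a_P = 1, a_S = 0.
For each transient state i, a_i = sum_j P(i->j) * a_j:
  a_Q = 1/10*a_P + 1/5*a_Q + 0*a_R + 7/10*a_S
  a_R = 0*a_P + 4/5*a_Q + 1/10*a_R + 1/10*a_S

Substituting a_P = 1 and a_S = 0, rearrange to (I - Q) a = r where r[i] = P(i -> P):
  [4/5, 0] . (a_Q, a_R) = 1/10
  [-4/5, 9/10] . (a_Q, a_R) = 0

Solving yields:
  a_Q = 1/8
  a_R = 1/9

Starting state is Q, so the absorption probability is a_Q = 1/8.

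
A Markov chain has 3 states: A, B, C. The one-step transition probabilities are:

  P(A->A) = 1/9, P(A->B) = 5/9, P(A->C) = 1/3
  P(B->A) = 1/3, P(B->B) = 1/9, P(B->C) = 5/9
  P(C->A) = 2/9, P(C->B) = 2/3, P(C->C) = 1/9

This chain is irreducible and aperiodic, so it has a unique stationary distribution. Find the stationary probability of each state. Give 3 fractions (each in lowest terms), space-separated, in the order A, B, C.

Answer: 34/141 58/141 49/141

Derivation:
The stationary distribution satisfies pi = pi * P, i.e.:
  pi_A = 1/9*pi_A + 1/3*pi_B + 2/9*pi_C
  pi_B = 5/9*pi_A + 1/9*pi_B + 2/3*pi_C
  pi_C = 1/3*pi_A + 5/9*pi_B + 1/9*pi_C
with normalization: pi_A + pi_B + pi_C = 1.

Using the first 2 balance equations plus normalization, the linear system A*pi = b is:
  [-8/9, 1/3, 2/9] . pi = 0
  [5/9, -8/9, 2/3] . pi = 0
  [1, 1, 1] . pi = 1

Solving yields:
  pi_A = 34/141
  pi_B = 58/141
  pi_C = 49/141

Verification (pi * P):
  34/141*1/9 + 58/141*1/3 + 49/141*2/9 = 34/141 = pi_A  (ok)
  34/141*5/9 + 58/141*1/9 + 49/141*2/3 = 58/141 = pi_B  (ok)
  34/141*1/3 + 58/141*5/9 + 49/141*1/9 = 49/141 = pi_C  (ok)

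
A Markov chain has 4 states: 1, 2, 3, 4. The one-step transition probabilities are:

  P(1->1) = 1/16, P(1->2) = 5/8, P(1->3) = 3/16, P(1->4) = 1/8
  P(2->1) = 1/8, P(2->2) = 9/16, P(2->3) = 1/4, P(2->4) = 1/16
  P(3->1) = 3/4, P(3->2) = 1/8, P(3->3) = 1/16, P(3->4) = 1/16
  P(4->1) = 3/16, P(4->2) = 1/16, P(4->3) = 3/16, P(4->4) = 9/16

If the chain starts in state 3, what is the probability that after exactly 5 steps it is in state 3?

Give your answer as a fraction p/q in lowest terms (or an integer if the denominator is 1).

Answer: 24929/131072

Derivation:
Computing P^5 by repeated multiplication:
P^1 =
  1: [1/16, 5/8, 3/16, 1/8]
  2: [1/8, 9/16, 1/4, 1/16]
  3: [3/4, 1/8, 1/16, 1/16]
  4: [3/16, 1/16, 3/16, 9/16]
P^2 =
  1: [63/256, 27/64, 13/64, 33/256]
  2: [71/256, 55/128, 49/256, 13/128]
  3: [31/256, 141/256, 3/16, 9/64]
  4: [17/64, 27/128, 43/256, 91/256]
P^3 =
  1: [501/2048, 1739/4096, 193/1024, 583/4096]
  2: [957/4096, 57/128, 195/1024, 535/4096]
  3: [997/4096, 1711/4096, 813/4096, 575/4096]
  4: [965/4096, 1343/4096, 23/128, 263/1024]
P^4 =
  1: [15493/65536, 13899/32768, 12483/65536, 4881/32768]
  2: [7785/32768, 28081/65536, 1569/8192, 9333/65536]
  3: [3975/16384, 13785/32768, 12373/65536, 9693/65536]
  4: [15639/65536, 24261/65536, 12159/65536, 13477/65536]
P^5 =
  1: [250171/1048576, 13745/32768, 12465/65536, 159125/1048576]
  2: [250355/1048576, 221433/524288, 199585/1048576, 77885/524288]
  3: [248595/1048576, 441569/1048576, 24929/131072, 39745/262144]
  4: [62625/262144, 206267/524288, 196551/1048576, 188991/1048576]

(P^5)[3 -> 3] = 24929/131072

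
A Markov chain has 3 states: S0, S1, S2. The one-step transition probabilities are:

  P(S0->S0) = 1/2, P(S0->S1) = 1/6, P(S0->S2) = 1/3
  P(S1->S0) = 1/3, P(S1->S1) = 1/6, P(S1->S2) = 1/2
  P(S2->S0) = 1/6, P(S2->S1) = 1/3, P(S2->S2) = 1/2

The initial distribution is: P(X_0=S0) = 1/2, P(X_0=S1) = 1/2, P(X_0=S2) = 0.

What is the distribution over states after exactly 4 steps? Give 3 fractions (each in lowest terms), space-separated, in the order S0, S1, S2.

Propagating the distribution step by step (d_{t+1} = d_t * P):
d_0 = (S0=1/2, S1=1/2, S2=0)
  d_1[S0] = 1/2*1/2 + 1/2*1/3 + 0*1/6 = 5/12
  d_1[S1] = 1/2*1/6 + 1/2*1/6 + 0*1/3 = 1/6
  d_1[S2] = 1/2*1/3 + 1/2*1/2 + 0*1/2 = 5/12
d_1 = (S0=5/12, S1=1/6, S2=5/12)
  d_2[S0] = 5/12*1/2 + 1/6*1/3 + 5/12*1/6 = 1/3
  d_2[S1] = 5/12*1/6 + 1/6*1/6 + 5/12*1/3 = 17/72
  d_2[S2] = 5/12*1/3 + 1/6*1/2 + 5/12*1/2 = 31/72
d_2 = (S0=1/3, S1=17/72, S2=31/72)
  d_3[S0] = 1/3*1/2 + 17/72*1/3 + 31/72*1/6 = 137/432
  d_3[S1] = 1/3*1/6 + 17/72*1/6 + 31/72*1/3 = 103/432
  d_3[S2] = 1/3*1/3 + 17/72*1/2 + 31/72*1/2 = 4/9
d_3 = (S0=137/432, S1=103/432, S2=4/9)
  d_4[S0] = 137/432*1/2 + 103/432*1/3 + 4/9*1/6 = 809/2592
  d_4[S1] = 137/432*1/6 + 103/432*1/6 + 4/9*1/3 = 13/54
  d_4[S2] = 137/432*1/3 + 103/432*1/2 + 4/9*1/2 = 1159/2592
d_4 = (S0=809/2592, S1=13/54, S2=1159/2592)

Answer: 809/2592 13/54 1159/2592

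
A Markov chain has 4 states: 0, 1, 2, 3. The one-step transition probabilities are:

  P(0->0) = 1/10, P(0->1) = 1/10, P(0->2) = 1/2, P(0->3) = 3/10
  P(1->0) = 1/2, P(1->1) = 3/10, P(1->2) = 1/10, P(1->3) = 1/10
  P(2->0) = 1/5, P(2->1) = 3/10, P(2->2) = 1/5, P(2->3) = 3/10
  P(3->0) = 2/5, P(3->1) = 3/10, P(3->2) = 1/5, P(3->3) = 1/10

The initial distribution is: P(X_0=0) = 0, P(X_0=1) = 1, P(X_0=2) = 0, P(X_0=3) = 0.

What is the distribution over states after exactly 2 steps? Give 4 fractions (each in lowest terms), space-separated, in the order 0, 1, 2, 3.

Answer: 13/50 1/5 8/25 11/50

Derivation:
Propagating the distribution step by step (d_{t+1} = d_t * P):
d_0 = (0=0, 1=1, 2=0, 3=0)
  d_1[0] = 0*1/10 + 1*1/2 + 0*1/5 + 0*2/5 = 1/2
  d_1[1] = 0*1/10 + 1*3/10 + 0*3/10 + 0*3/10 = 3/10
  d_1[2] = 0*1/2 + 1*1/10 + 0*1/5 + 0*1/5 = 1/10
  d_1[3] = 0*3/10 + 1*1/10 + 0*3/10 + 0*1/10 = 1/10
d_1 = (0=1/2, 1=3/10, 2=1/10, 3=1/10)
  d_2[0] = 1/2*1/10 + 3/10*1/2 + 1/10*1/5 + 1/10*2/5 = 13/50
  d_2[1] = 1/2*1/10 + 3/10*3/10 + 1/10*3/10 + 1/10*3/10 = 1/5
  d_2[2] = 1/2*1/2 + 3/10*1/10 + 1/10*1/5 + 1/10*1/5 = 8/25
  d_2[3] = 1/2*3/10 + 3/10*1/10 + 1/10*3/10 + 1/10*1/10 = 11/50
d_2 = (0=13/50, 1=1/5, 2=8/25, 3=11/50)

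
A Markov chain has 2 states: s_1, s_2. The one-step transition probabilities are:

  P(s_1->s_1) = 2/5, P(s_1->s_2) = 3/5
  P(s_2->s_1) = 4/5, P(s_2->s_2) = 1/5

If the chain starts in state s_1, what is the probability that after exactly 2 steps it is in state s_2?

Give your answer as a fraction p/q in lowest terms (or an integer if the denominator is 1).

Computing P^2 by repeated multiplication:
P^1 =
  s_1: [2/5, 3/5]
  s_2: [4/5, 1/5]
P^2 =
  s_1: [16/25, 9/25]
  s_2: [12/25, 13/25]

(P^2)[s_1 -> s_2] = 9/25

Answer: 9/25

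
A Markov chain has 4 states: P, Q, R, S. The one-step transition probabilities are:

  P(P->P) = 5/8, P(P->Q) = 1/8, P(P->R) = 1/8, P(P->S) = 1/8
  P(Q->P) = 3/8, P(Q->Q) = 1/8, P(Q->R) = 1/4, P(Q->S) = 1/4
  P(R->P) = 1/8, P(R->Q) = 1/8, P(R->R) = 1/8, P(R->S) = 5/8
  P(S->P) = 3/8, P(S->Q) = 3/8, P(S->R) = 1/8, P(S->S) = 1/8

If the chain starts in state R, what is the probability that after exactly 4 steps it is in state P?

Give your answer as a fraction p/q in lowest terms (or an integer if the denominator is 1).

Computing P^4 by repeated multiplication:
P^1 =
  P: [5/8, 1/8, 1/8, 1/8]
  Q: [3/8, 1/8, 1/4, 1/4]
  R: [1/8, 1/8, 1/8, 5/8]
  S: [3/8, 3/8, 1/8, 1/8]
P^2 =
  P: [1/2, 5/32, 9/64, 13/64]
  Q: [13/32, 3/16, 9/64, 17/64]
  R: [3/8, 9/32, 9/64, 13/64]
  S: [7/16, 5/32, 11/64, 15/64]
P^3 =
  P: [119/256, 45/256, 37/256, 55/256]
  Q: [113/256, 49/256, 19/128, 7/32]
  R: [111/256, 45/256, 41/256, 59/256]
  S: [113/256, 47/256, 37/256, 59/256]
P^4 =
  P: [233/512, 183/1024, 301/2048, 449/2048]
  Q: [459/1024, 23/128, 305/2048, 457/2048]
  R: [227/512, 187/1024, 301/2048, 465/2048]
  S: [115/256, 187/1024, 303/2048, 451/2048]

(P^4)[R -> P] = 227/512

Answer: 227/512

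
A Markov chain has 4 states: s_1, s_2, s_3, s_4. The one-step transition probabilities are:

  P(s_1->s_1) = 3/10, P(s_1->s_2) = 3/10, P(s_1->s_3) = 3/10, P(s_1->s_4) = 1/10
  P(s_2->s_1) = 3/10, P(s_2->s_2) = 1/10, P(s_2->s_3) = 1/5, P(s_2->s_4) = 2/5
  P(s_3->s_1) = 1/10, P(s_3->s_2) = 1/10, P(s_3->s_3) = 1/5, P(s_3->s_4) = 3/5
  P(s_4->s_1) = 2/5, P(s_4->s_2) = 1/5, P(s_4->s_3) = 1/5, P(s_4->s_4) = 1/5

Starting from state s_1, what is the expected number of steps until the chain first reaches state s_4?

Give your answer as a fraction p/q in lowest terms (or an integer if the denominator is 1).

Answer: 325/94

Derivation:
Let h_i = expected steps to first reach s_4 from state i.
Boundary: h_s_4 = 0.
First-step equations for the other states:
  h_s_1 = 1 + 3/10*h_s_1 + 3/10*h_s_2 + 3/10*h_s_3 + 1/10*h_s_4
  h_s_2 = 1 + 3/10*h_s_1 + 1/10*h_s_2 + 1/5*h_s_3 + 2/5*h_s_4
  h_s_3 = 1 + 1/10*h_s_1 + 1/10*h_s_2 + 1/5*h_s_3 + 3/5*h_s_4

Substituting h_s_4 = 0 and rearranging gives the linear system (I - Q) h = 1:
  [7/10, -3/10, -3/10] . (h_s_1, h_s_2, h_s_3) = 1
  [-3/10, 9/10, -1/5] . (h_s_1, h_s_2, h_s_3) = 1
  [-1/10, -1/10, 4/5] . (h_s_1, h_s_2, h_s_3) = 1

Solving yields:
  h_s_1 = 325/94
  h_s_2 = 255/94
  h_s_3 = 95/47

Starting state is s_1, so the expected hitting time is h_s_1 = 325/94.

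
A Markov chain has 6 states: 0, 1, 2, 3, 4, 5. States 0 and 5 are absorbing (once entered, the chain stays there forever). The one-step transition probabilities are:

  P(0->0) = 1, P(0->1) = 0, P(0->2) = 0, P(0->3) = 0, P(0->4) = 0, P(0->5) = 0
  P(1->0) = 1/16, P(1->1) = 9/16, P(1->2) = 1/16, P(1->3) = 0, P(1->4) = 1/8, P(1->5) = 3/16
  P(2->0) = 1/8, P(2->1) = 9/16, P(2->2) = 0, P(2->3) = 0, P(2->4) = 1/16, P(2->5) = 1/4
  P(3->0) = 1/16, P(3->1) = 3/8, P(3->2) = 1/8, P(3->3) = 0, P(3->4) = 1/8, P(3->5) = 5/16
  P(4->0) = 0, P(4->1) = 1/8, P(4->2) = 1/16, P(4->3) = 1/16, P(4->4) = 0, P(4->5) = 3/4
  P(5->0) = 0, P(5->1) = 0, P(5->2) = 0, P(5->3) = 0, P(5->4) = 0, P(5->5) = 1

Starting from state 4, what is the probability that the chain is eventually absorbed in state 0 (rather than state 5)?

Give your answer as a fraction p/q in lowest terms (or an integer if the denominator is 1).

Let a_i = P(absorbed in 0 | start in state i).
Boundary conditions: a_0 = 1, a_5 = 0.
For each transient state i, a_i = sum_j P(i->j) * a_j:
  a_1 = 1/16*a_0 + 9/16*a_1 + 1/16*a_2 + 0*a_3 + 1/8*a_4 + 3/16*a_5
  a_2 = 1/8*a_0 + 9/16*a_1 + 0*a_2 + 0*a_3 + 1/16*a_4 + 1/4*a_5
  a_3 = 1/16*a_0 + 3/8*a_1 + 1/8*a_2 + 0*a_3 + 1/8*a_4 + 5/16*a_5
  a_4 = 0*a_0 + 1/8*a_1 + 1/16*a_2 + 1/16*a_3 + 0*a_4 + 3/4*a_5

Substituting a_0 = 1 and a_5 = 0, rearrange to (I - Q) a = r where r[i] = P(i -> 0):
  [7/16, -1/16, 0, -1/8] . (a_1, a_2, a_3, a_4) = 1/16
  [-9/16, 1, 0, -1/16] . (a_1, a_2, a_3, a_4) = 1/8
  [-3/8, -1/8, 1, -1/8] . (a_1, a_2, a_3, a_4) = 1/16
  [-1/8, -1/16, -1/16, 1] . (a_1, a_2, a_3, a_4) = 0

Solving yields:
  a_1 = 4659/24458
  a_2 = 5753/24458
  a_3 = 4145/24458
  a_4 = 1201/24458

Starting state is 4, so the absorption probability is a_4 = 1201/24458.

Answer: 1201/24458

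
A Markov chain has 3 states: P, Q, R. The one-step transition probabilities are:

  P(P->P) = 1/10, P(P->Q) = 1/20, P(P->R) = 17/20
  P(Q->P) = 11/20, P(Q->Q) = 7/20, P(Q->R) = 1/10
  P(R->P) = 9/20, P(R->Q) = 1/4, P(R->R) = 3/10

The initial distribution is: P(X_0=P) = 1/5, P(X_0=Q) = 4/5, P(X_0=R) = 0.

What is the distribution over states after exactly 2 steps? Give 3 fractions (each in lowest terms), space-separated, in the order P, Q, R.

Propagating the distribution step by step (d_{t+1} = d_t * P):
d_0 = (P=1/5, Q=4/5, R=0)
  d_1[P] = 1/5*1/10 + 4/5*11/20 + 0*9/20 = 23/50
  d_1[Q] = 1/5*1/20 + 4/5*7/20 + 0*1/4 = 29/100
  d_1[R] = 1/5*17/20 + 4/5*1/10 + 0*3/10 = 1/4
d_1 = (P=23/50, Q=29/100, R=1/4)
  d_2[P] = 23/50*1/10 + 29/100*11/20 + 1/4*9/20 = 159/500
  d_2[Q] = 23/50*1/20 + 29/100*7/20 + 1/4*1/4 = 187/1000
  d_2[R] = 23/50*17/20 + 29/100*1/10 + 1/4*3/10 = 99/200
d_2 = (P=159/500, Q=187/1000, R=99/200)

Answer: 159/500 187/1000 99/200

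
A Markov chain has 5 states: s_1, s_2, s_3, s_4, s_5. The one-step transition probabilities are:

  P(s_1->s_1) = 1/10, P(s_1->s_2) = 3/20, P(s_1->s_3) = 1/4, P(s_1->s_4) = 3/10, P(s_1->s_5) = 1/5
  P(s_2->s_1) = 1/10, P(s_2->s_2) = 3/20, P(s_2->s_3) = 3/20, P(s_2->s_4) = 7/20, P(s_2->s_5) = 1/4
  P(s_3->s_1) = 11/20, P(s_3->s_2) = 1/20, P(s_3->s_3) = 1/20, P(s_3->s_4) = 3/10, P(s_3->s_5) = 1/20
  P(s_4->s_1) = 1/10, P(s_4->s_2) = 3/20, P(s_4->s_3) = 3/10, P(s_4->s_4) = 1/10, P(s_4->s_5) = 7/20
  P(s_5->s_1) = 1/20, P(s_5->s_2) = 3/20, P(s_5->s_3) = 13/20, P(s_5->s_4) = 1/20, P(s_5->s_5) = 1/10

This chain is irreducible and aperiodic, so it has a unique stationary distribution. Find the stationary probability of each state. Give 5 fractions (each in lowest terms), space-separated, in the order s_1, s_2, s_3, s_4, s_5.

Answer: 57075/270154 33301/270154 72221/270154 29380/135077 48797/270154

Derivation:
The stationary distribution satisfies pi = pi * P, i.e.:
  pi_s_1 = 1/10*pi_s_1 + 1/10*pi_s_2 + 11/20*pi_s_3 + 1/10*pi_s_4 + 1/20*pi_s_5
  pi_s_2 = 3/20*pi_s_1 + 3/20*pi_s_2 + 1/20*pi_s_3 + 3/20*pi_s_4 + 3/20*pi_s_5
  pi_s_3 = 1/4*pi_s_1 + 3/20*pi_s_2 + 1/20*pi_s_3 + 3/10*pi_s_4 + 13/20*pi_s_5
  pi_s_4 = 3/10*pi_s_1 + 7/20*pi_s_2 + 3/10*pi_s_3 + 1/10*pi_s_4 + 1/20*pi_s_5
  pi_s_5 = 1/5*pi_s_1 + 1/4*pi_s_2 + 1/20*pi_s_3 + 7/20*pi_s_4 + 1/10*pi_s_5
with normalization: pi_s_1 + pi_s_2 + pi_s_3 + pi_s_4 + pi_s_5 = 1.

Using the first 4 balance equations plus normalization, the linear system A*pi = b is:
  [-9/10, 1/10, 11/20, 1/10, 1/20] . pi = 0
  [3/20, -17/20, 1/20, 3/20, 3/20] . pi = 0
  [1/4, 3/20, -19/20, 3/10, 13/20] . pi = 0
  [3/10, 7/20, 3/10, -9/10, 1/20] . pi = 0
  [1, 1, 1, 1, 1] . pi = 1

Solving yields:
  pi_s_1 = 57075/270154
  pi_s_2 = 33301/270154
  pi_s_3 = 72221/270154
  pi_s_4 = 29380/135077
  pi_s_5 = 48797/270154

Verification (pi * P):
  57075/270154*1/10 + 33301/270154*1/10 + 72221/270154*11/20 + 29380/135077*1/10 + 48797/270154*1/20 = 57075/270154 = pi_s_1  (ok)
  57075/270154*3/20 + 33301/270154*3/20 + 72221/270154*1/20 + 29380/135077*3/20 + 48797/270154*3/20 = 33301/270154 = pi_s_2  (ok)
  57075/270154*1/4 + 33301/270154*3/20 + 72221/270154*1/20 + 29380/135077*3/10 + 48797/270154*13/20 = 72221/270154 = pi_s_3  (ok)
  57075/270154*3/10 + 33301/270154*7/20 + 72221/270154*3/10 + 29380/135077*1/10 + 48797/270154*1/20 = 29380/135077 = pi_s_4  (ok)
  57075/270154*1/5 + 33301/270154*1/4 + 72221/270154*1/20 + 29380/135077*7/20 + 48797/270154*1/10 = 48797/270154 = pi_s_5  (ok)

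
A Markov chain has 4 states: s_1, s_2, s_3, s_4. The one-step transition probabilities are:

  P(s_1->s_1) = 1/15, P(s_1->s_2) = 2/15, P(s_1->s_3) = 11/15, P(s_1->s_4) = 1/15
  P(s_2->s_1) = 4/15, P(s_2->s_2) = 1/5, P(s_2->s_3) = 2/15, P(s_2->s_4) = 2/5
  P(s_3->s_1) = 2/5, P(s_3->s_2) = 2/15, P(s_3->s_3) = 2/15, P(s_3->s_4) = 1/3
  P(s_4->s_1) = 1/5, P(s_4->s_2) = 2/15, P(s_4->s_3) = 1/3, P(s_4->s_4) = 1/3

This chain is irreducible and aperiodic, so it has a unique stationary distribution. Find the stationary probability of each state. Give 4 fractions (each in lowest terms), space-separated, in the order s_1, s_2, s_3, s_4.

The stationary distribution satisfies pi = pi * P, i.e.:
  pi_s_1 = 1/15*pi_s_1 + 4/15*pi_s_2 + 2/5*pi_s_3 + 1/5*pi_s_4
  pi_s_2 = 2/15*pi_s_1 + 1/5*pi_s_2 + 2/15*pi_s_3 + 2/15*pi_s_4
  pi_s_3 = 11/15*pi_s_1 + 2/15*pi_s_2 + 2/15*pi_s_3 + 1/3*pi_s_4
  pi_s_4 = 1/15*pi_s_1 + 2/5*pi_s_2 + 1/3*pi_s_3 + 1/3*pi_s_4
with normalization: pi_s_1 + pi_s_2 + pi_s_3 + pi_s_4 = 1.

Using the first 3 balance equations plus normalization, the linear system A*pi = b is:
  [-14/15, 4/15, 2/5, 1/5] . pi = 0
  [2/15, -4/5, 2/15, 2/15] . pi = 0
  [11/15, 2/15, -13/15, 1/3] . pi = 0
  [1, 1, 1, 1] . pi = 1

Solving yields:
  pi_s_1 = 41/168
  pi_s_2 = 1/7
  pi_s_3 = 169/504
  pi_s_4 = 5/18

Verification (pi * P):
  41/168*1/15 + 1/7*4/15 + 169/504*2/5 + 5/18*1/5 = 41/168 = pi_s_1  (ok)
  41/168*2/15 + 1/7*1/5 + 169/504*2/15 + 5/18*2/15 = 1/7 = pi_s_2  (ok)
  41/168*11/15 + 1/7*2/15 + 169/504*2/15 + 5/18*1/3 = 169/504 = pi_s_3  (ok)
  41/168*1/15 + 1/7*2/5 + 169/504*1/3 + 5/18*1/3 = 5/18 = pi_s_4  (ok)

Answer: 41/168 1/7 169/504 5/18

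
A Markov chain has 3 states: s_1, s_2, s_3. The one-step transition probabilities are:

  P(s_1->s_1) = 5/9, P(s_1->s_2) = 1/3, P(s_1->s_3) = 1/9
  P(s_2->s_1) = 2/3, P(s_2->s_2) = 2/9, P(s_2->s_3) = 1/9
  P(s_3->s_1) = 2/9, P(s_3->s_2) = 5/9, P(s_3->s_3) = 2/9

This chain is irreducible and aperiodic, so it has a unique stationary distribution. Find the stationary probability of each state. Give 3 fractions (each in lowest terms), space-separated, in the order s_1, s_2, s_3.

Answer: 11/20 13/40 1/8

Derivation:
The stationary distribution satisfies pi = pi * P, i.e.:
  pi_s_1 = 5/9*pi_s_1 + 2/3*pi_s_2 + 2/9*pi_s_3
  pi_s_2 = 1/3*pi_s_1 + 2/9*pi_s_2 + 5/9*pi_s_3
  pi_s_3 = 1/9*pi_s_1 + 1/9*pi_s_2 + 2/9*pi_s_3
with normalization: pi_s_1 + pi_s_2 + pi_s_3 = 1.

Using the first 2 balance equations plus normalization, the linear system A*pi = b is:
  [-4/9, 2/3, 2/9] . pi = 0
  [1/3, -7/9, 5/9] . pi = 0
  [1, 1, 1] . pi = 1

Solving yields:
  pi_s_1 = 11/20
  pi_s_2 = 13/40
  pi_s_3 = 1/8

Verification (pi * P):
  11/20*5/9 + 13/40*2/3 + 1/8*2/9 = 11/20 = pi_s_1  (ok)
  11/20*1/3 + 13/40*2/9 + 1/8*5/9 = 13/40 = pi_s_2  (ok)
  11/20*1/9 + 13/40*1/9 + 1/8*2/9 = 1/8 = pi_s_3  (ok)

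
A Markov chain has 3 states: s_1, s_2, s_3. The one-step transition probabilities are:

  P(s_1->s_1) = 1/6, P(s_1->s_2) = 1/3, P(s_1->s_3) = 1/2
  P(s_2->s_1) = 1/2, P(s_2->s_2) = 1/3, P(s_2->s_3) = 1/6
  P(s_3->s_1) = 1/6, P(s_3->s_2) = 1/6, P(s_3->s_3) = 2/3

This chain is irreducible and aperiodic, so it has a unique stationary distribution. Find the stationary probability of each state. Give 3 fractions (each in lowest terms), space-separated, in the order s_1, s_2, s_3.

Answer: 1/4 1/4 1/2

Derivation:
The stationary distribution satisfies pi = pi * P, i.e.:
  pi_s_1 = 1/6*pi_s_1 + 1/2*pi_s_2 + 1/6*pi_s_3
  pi_s_2 = 1/3*pi_s_1 + 1/3*pi_s_2 + 1/6*pi_s_3
  pi_s_3 = 1/2*pi_s_1 + 1/6*pi_s_2 + 2/3*pi_s_3
with normalization: pi_s_1 + pi_s_2 + pi_s_3 = 1.

Using the first 2 balance equations plus normalization, the linear system A*pi = b is:
  [-5/6, 1/2, 1/6] . pi = 0
  [1/3, -2/3, 1/6] . pi = 0
  [1, 1, 1] . pi = 1

Solving yields:
  pi_s_1 = 1/4
  pi_s_2 = 1/4
  pi_s_3 = 1/2

Verification (pi * P):
  1/4*1/6 + 1/4*1/2 + 1/2*1/6 = 1/4 = pi_s_1  (ok)
  1/4*1/3 + 1/4*1/3 + 1/2*1/6 = 1/4 = pi_s_2  (ok)
  1/4*1/2 + 1/4*1/6 + 1/2*2/3 = 1/2 = pi_s_3  (ok)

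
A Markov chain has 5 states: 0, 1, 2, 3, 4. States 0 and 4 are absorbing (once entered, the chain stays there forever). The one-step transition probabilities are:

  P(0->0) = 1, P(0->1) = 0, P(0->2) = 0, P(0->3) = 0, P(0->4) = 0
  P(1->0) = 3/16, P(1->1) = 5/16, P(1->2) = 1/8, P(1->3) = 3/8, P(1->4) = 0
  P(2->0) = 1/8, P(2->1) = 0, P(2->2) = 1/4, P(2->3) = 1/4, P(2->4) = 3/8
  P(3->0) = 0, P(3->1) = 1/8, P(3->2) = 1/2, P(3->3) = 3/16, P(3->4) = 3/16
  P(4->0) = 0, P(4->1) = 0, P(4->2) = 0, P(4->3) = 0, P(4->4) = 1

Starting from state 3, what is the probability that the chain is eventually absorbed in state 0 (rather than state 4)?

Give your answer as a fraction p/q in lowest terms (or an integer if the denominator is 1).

Let a_i = P(absorbed in 0 | start in state i).
Boundary conditions: a_0 = 1, a_4 = 0.
For each transient state i, a_i = sum_j P(i->j) * a_j:
  a_1 = 3/16*a_0 + 5/16*a_1 + 1/8*a_2 + 3/8*a_3 + 0*a_4
  a_2 = 1/8*a_0 + 0*a_1 + 1/4*a_2 + 1/4*a_3 + 3/8*a_4
  a_3 = 0*a_0 + 1/8*a_1 + 1/2*a_2 + 3/16*a_3 + 3/16*a_4

Substituting a_0 = 1 and a_4 = 0, rearrange to (I - Q) a = r where r[i] = P(i -> 0):
  [11/16, -1/8, -3/8] . (a_1, a_2, a_3) = 3/16
  [0, 3/4, -1/4] . (a_1, a_2, a_3) = 1/8
  [-1/8, -1/2, 13/16] . (a_1, a_2, a_3) = 0

Solving yields:
  a_1 = 130/301
  a_2 = 143/602
  a_3 = 64/301

Starting state is 3, so the absorption probability is a_3 = 64/301.

Answer: 64/301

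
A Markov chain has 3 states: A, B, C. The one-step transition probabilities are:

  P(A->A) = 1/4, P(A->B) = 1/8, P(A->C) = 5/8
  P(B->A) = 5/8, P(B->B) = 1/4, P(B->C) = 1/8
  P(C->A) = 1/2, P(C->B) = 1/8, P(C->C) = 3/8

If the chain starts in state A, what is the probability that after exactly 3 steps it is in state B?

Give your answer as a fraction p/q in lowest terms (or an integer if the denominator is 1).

Answer: 73/512

Derivation:
Computing P^3 by repeated multiplication:
P^1 =
  A: [1/4, 1/8, 5/8]
  B: [5/8, 1/4, 1/8]
  C: [1/2, 1/8, 3/8]
P^2 =
  A: [29/64, 9/64, 13/32]
  B: [3/8, 5/32, 15/32]
  C: [25/64, 9/64, 15/32]
P^3 =
  A: [207/512, 73/512, 29/64]
  B: [109/256, 37/256, 55/128]
  C: [215/512, 73/512, 7/16]

(P^3)[A -> B] = 73/512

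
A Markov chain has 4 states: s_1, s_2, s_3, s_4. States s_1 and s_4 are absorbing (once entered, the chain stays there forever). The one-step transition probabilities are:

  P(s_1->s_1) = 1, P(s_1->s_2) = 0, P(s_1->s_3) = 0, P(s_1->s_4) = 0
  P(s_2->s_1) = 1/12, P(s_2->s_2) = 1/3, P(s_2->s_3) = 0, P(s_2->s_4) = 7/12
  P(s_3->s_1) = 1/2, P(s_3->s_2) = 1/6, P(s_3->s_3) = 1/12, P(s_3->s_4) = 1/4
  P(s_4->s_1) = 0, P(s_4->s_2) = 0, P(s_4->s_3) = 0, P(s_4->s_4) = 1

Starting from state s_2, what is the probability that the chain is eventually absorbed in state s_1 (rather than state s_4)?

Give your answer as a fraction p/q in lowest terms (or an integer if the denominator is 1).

Let a_i = P(absorbed in s_1 | start in state i).
Boundary conditions: a_s_1 = 1, a_s_4 = 0.
For each transient state i, a_i = sum_j P(i->j) * a_j:
  a_s_2 = 1/12*a_s_1 + 1/3*a_s_2 + 0*a_s_3 + 7/12*a_s_4
  a_s_3 = 1/2*a_s_1 + 1/6*a_s_2 + 1/12*a_s_3 + 1/4*a_s_4

Substituting a_s_1 = 1 and a_s_4 = 0, rearrange to (I - Q) a = r where r[i] = P(i -> s_1):
  [2/3, 0] . (a_s_2, a_s_3) = 1/12
  [-1/6, 11/12] . (a_s_2, a_s_3) = 1/2

Solving yields:
  a_s_2 = 1/8
  a_s_3 = 25/44

Starting state is s_2, so the absorption probability is a_s_2 = 1/8.

Answer: 1/8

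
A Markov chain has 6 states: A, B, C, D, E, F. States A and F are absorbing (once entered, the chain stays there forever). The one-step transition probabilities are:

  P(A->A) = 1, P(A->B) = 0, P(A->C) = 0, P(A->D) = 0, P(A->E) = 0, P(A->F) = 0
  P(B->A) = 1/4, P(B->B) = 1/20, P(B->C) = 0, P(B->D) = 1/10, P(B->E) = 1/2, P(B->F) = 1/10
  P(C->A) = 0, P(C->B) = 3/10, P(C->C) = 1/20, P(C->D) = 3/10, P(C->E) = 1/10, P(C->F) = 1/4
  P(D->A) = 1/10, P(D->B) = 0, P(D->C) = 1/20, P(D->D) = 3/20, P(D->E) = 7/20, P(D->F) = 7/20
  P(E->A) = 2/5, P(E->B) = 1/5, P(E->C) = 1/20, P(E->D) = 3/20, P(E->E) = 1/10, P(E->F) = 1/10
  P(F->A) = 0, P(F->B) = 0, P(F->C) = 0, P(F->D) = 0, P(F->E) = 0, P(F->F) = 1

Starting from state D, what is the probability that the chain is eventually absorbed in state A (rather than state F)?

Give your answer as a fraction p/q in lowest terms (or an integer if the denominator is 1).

Answer: 794/1867

Derivation:
Let a_i = P(absorbed in A | start in state i).
Boundary conditions: a_A = 1, a_F = 0.
For each transient state i, a_i = sum_j P(i->j) * a_j:
  a_B = 1/4*a_A + 1/20*a_B + 0*a_C + 1/10*a_D + 1/2*a_E + 1/10*a_F
  a_C = 0*a_A + 3/10*a_B + 1/20*a_C + 3/10*a_D + 1/10*a_E + 1/4*a_F
  a_D = 1/10*a_A + 0*a_B + 1/20*a_C + 3/20*a_D + 7/20*a_E + 7/20*a_F
  a_E = 2/5*a_A + 1/5*a_B + 1/20*a_C + 3/20*a_D + 1/10*a_E + 1/10*a_F

Substituting a_A = 1 and a_F = 0, rearrange to (I - Q) a = r where r[i] = P(i -> A):
  [19/20, 0, -1/10, -1/2] . (a_B, a_C, a_D, a_E) = 1/4
  [-3/10, 19/20, -3/10, -1/10] . (a_B, a_C, a_D, a_E) = 0
  [0, -1/20, 17/20, -7/20] . (a_B, a_C, a_D, a_E) = 1/10
  [-1/5, -1/20, -3/20, 9/10] . (a_B, a_C, a_D, a_E) = 2/5

Solving yields:
  a_B = 3751/5601
  a_C = 2342/5601
  a_D = 794/1867
  a_E = 3850/5601

Starting state is D, so the absorption probability is a_D = 794/1867.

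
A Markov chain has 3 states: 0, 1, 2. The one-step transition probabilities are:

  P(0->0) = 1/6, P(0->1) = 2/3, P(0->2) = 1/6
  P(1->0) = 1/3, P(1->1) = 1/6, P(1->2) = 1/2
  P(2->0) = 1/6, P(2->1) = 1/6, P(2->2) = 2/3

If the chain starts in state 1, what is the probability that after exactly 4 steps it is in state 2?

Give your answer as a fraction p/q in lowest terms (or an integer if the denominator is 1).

Answer: 221/432

Derivation:
Computing P^4 by repeated multiplication:
P^1 =
  0: [1/6, 2/3, 1/6]
  1: [1/3, 1/6, 1/2]
  2: [1/6, 1/6, 2/3]
P^2 =
  0: [5/18, 1/4, 17/36]
  1: [7/36, 1/3, 17/36]
  2: [7/36, 1/4, 5/9]
P^3 =
  0: [5/24, 11/36, 35/72]
  1: [2/9, 19/72, 37/72]
  2: [5/24, 19/72, 19/36]
P^4 =
  0: [47/216, 13/48, 221/432]
  1: [91/432, 5/18, 221/432]
  2: [91/432, 13/48, 14/27]

(P^4)[1 -> 2] = 221/432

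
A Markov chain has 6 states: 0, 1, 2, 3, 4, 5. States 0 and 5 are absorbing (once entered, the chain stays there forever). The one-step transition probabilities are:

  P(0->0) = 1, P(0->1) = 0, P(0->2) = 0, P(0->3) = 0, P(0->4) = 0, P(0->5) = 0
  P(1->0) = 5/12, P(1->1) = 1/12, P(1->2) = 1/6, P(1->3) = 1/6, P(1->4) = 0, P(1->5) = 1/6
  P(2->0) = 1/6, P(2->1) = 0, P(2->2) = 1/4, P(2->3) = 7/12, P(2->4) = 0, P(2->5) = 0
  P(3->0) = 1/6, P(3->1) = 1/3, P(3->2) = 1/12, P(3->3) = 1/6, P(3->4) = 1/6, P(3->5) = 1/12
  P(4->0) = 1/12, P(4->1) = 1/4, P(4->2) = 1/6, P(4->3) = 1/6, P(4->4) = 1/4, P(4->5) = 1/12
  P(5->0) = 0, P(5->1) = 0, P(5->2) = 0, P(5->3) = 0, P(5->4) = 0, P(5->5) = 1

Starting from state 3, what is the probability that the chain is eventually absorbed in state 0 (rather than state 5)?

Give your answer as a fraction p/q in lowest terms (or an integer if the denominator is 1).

Answer: 4324/6169

Derivation:
Let a_i = P(absorbed in 0 | start in state i).
Boundary conditions: a_0 = 1, a_5 = 0.
For each transient state i, a_i = sum_j P(i->j) * a_j:
  a_1 = 5/12*a_0 + 1/12*a_1 + 1/6*a_2 + 1/6*a_3 + 0*a_4 + 1/6*a_5
  a_2 = 1/6*a_0 + 0*a_1 + 1/4*a_2 + 7/12*a_3 + 0*a_4 + 0*a_5
  a_3 = 1/6*a_0 + 1/3*a_1 + 1/12*a_2 + 1/6*a_3 + 1/6*a_4 + 1/12*a_5
  a_4 = 1/12*a_0 + 1/4*a_1 + 1/6*a_2 + 1/6*a_3 + 1/4*a_4 + 1/12*a_5

Substituting a_0 = 1 and a_5 = 0, rearrange to (I - Q) a = r where r[i] = P(i -> 0):
  [11/12, -1/6, -1/6, 0] . (a_1, a_2, a_3, a_4) = 5/12
  [0, 3/4, -7/12, 0] . (a_1, a_2, a_3, a_4) = 1/6
  [-1/3, -1/12, 5/6, -1/6] . (a_1, a_2, a_3, a_4) = 1/6
  [-1/4, -1/6, -1/6, 3/4] . (a_1, a_2, a_3, a_4) = 1/12

Solving yields:
  a_1 = 4451/6169
  a_2 = 4734/6169
  a_3 = 4324/6169
  a_4 = 4182/6169

Starting state is 3, so the absorption probability is a_3 = 4324/6169.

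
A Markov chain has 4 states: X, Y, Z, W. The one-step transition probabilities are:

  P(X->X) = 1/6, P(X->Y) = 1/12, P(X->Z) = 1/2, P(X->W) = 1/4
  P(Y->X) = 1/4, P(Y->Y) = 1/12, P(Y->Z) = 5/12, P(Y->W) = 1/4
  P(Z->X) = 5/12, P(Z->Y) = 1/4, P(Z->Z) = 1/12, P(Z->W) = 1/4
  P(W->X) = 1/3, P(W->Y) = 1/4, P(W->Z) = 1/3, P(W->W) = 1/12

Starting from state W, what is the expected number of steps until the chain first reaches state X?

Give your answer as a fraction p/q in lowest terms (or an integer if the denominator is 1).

Answer: 180/61

Derivation:
Let h_i = expected steps to first reach X from state i.
Boundary: h_X = 0.
First-step equations for the other states:
  h_Y = 1 + 1/4*h_X + 1/12*h_Y + 5/12*h_Z + 1/4*h_W
  h_Z = 1 + 5/12*h_X + 1/4*h_Y + 1/12*h_Z + 1/4*h_W
  h_W = 1 + 1/3*h_X + 1/4*h_Y + 1/3*h_Z + 1/12*h_W

Substituting h_X = 0 and rearranging gives the linear system (I - Q) h = 1:
  [11/12, -5/12, -1/4] . (h_Y, h_Z, h_W) = 1
  [-1/4, 11/12, -1/4] . (h_Y, h_Z, h_W) = 1
  [-1/4, -1/3, 11/12] . (h_Y, h_Z, h_W) = 1

Solving yields:
  h_Y = 192/61
  h_Z = 168/61
  h_W = 180/61

Starting state is W, so the expected hitting time is h_W = 180/61.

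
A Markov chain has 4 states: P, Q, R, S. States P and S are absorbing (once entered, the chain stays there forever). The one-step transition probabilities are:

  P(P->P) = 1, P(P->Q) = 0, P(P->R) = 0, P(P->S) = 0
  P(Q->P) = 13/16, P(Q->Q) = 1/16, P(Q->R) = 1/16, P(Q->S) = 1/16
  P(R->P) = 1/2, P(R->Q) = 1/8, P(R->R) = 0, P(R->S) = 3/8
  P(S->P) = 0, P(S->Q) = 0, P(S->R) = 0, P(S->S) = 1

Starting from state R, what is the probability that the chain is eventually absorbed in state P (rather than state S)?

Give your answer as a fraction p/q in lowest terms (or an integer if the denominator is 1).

Answer: 73/119

Derivation:
Let a_i = P(absorbed in P | start in state i).
Boundary conditions: a_P = 1, a_S = 0.
For each transient state i, a_i = sum_j P(i->j) * a_j:
  a_Q = 13/16*a_P + 1/16*a_Q + 1/16*a_R + 1/16*a_S
  a_R = 1/2*a_P + 1/8*a_Q + 0*a_R + 3/8*a_S

Substituting a_P = 1 and a_S = 0, rearrange to (I - Q) a = r where r[i] = P(i -> P):
  [15/16, -1/16] . (a_Q, a_R) = 13/16
  [-1/8, 1] . (a_Q, a_R) = 1/2

Solving yields:
  a_Q = 108/119
  a_R = 73/119

Starting state is R, so the absorption probability is a_R = 73/119.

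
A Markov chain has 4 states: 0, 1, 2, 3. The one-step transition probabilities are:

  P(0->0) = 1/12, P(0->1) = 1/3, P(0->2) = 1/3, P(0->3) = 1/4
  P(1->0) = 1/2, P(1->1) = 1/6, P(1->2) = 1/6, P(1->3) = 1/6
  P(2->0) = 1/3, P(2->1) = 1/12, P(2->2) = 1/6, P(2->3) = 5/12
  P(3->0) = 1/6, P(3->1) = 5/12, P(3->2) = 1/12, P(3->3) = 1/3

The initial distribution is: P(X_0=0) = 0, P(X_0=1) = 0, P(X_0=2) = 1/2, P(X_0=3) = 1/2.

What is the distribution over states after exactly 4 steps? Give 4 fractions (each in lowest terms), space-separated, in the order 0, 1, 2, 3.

Propagating the distribution step by step (d_{t+1} = d_t * P):
d_0 = (0=0, 1=0, 2=1/2, 3=1/2)
  d_1[0] = 0*1/12 + 0*1/2 + 1/2*1/3 + 1/2*1/6 = 1/4
  d_1[1] = 0*1/3 + 0*1/6 + 1/2*1/12 + 1/2*5/12 = 1/4
  d_1[2] = 0*1/3 + 0*1/6 + 1/2*1/6 + 1/2*1/12 = 1/8
  d_1[3] = 0*1/4 + 0*1/6 + 1/2*5/12 + 1/2*1/3 = 3/8
d_1 = (0=1/4, 1=1/4, 2=1/8, 3=3/8)
  d_2[0] = 1/4*1/12 + 1/4*1/2 + 1/8*1/3 + 3/8*1/6 = 1/4
  d_2[1] = 1/4*1/3 + 1/4*1/6 + 1/8*1/12 + 3/8*5/12 = 7/24
  d_2[2] = 1/4*1/3 + 1/4*1/6 + 1/8*1/6 + 3/8*1/12 = 17/96
  d_2[3] = 1/4*1/4 + 1/4*1/6 + 1/8*5/12 + 3/8*1/3 = 9/32
d_2 = (0=1/4, 1=7/24, 2=17/96, 3=9/32)
  d_3[0] = 1/4*1/12 + 7/24*1/2 + 17/96*1/3 + 9/32*1/6 = 157/576
  d_3[1] = 1/4*1/3 + 7/24*1/6 + 17/96*1/12 + 9/32*5/12 = 19/72
  d_3[2] = 1/4*1/3 + 7/24*1/6 + 17/96*1/6 + 9/32*1/12 = 71/384
  d_3[3] = 1/4*1/4 + 7/24*1/6 + 17/96*5/12 + 9/32*1/3 = 107/384
d_3 = (0=157/576, 1=19/72, 2=71/384, 3=107/384)
  d_4[0] = 157/576*1/12 + 19/72*1/2 + 71/384*1/3 + 107/384*1/6 = 227/864
  d_4[1] = 157/576*1/3 + 19/72*1/6 + 71/384*1/12 + 107/384*5/12 = 1841/6912
  d_4[2] = 157/576*1/3 + 19/72*1/6 + 71/384*1/6 + 107/384*1/12 = 2611/13824
  d_4[3] = 157/576*1/4 + 19/72*1/6 + 71/384*5/12 + 107/384*1/3 = 3899/13824
d_4 = (0=227/864, 1=1841/6912, 2=2611/13824, 3=3899/13824)

Answer: 227/864 1841/6912 2611/13824 3899/13824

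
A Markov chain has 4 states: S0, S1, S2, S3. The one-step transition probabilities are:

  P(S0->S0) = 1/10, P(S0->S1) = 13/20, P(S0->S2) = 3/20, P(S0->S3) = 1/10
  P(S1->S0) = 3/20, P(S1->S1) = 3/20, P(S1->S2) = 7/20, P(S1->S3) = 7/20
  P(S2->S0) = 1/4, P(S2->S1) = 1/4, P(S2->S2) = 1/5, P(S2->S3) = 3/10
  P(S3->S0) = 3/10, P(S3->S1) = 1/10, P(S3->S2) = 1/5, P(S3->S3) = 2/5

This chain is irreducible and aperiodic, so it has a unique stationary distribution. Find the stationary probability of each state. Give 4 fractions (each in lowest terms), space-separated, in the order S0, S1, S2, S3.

Answer: 284/1367 2504/9569 2190/9569 2887/9569

Derivation:
The stationary distribution satisfies pi = pi * P, i.e.:
  pi_S0 = 1/10*pi_S0 + 3/20*pi_S1 + 1/4*pi_S2 + 3/10*pi_S3
  pi_S1 = 13/20*pi_S0 + 3/20*pi_S1 + 1/4*pi_S2 + 1/10*pi_S3
  pi_S2 = 3/20*pi_S0 + 7/20*pi_S1 + 1/5*pi_S2 + 1/5*pi_S3
  pi_S3 = 1/10*pi_S0 + 7/20*pi_S1 + 3/10*pi_S2 + 2/5*pi_S3
with normalization: pi_S0 + pi_S1 + pi_S2 + pi_S3 = 1.

Using the first 3 balance equations plus normalization, the linear system A*pi = b is:
  [-9/10, 3/20, 1/4, 3/10] . pi = 0
  [13/20, -17/20, 1/4, 1/10] . pi = 0
  [3/20, 7/20, -4/5, 1/5] . pi = 0
  [1, 1, 1, 1] . pi = 1

Solving yields:
  pi_S0 = 284/1367
  pi_S1 = 2504/9569
  pi_S2 = 2190/9569
  pi_S3 = 2887/9569

Verification (pi * P):
  284/1367*1/10 + 2504/9569*3/20 + 2190/9569*1/4 + 2887/9569*3/10 = 284/1367 = pi_S0  (ok)
  284/1367*13/20 + 2504/9569*3/20 + 2190/9569*1/4 + 2887/9569*1/10 = 2504/9569 = pi_S1  (ok)
  284/1367*3/20 + 2504/9569*7/20 + 2190/9569*1/5 + 2887/9569*1/5 = 2190/9569 = pi_S2  (ok)
  284/1367*1/10 + 2504/9569*7/20 + 2190/9569*3/10 + 2887/9569*2/5 = 2887/9569 = pi_S3  (ok)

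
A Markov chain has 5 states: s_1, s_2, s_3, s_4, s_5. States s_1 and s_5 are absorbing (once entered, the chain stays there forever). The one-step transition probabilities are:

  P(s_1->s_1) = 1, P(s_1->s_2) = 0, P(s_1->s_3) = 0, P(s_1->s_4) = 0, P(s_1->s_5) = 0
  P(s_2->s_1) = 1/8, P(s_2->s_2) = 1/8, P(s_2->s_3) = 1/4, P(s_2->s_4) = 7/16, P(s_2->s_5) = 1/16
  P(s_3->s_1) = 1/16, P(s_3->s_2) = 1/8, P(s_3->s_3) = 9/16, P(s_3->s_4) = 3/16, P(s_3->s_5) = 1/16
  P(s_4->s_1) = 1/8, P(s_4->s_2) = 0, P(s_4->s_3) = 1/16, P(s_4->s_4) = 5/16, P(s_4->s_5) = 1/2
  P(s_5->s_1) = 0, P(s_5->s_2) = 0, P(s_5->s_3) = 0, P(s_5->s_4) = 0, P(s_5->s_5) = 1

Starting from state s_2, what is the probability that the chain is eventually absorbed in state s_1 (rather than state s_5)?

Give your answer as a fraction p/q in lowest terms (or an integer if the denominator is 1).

Let a_i = P(absorbed in s_1 | start in state i).
Boundary conditions: a_s_1 = 1, a_s_5 = 0.
For each transient state i, a_i = sum_j P(i->j) * a_j:
  a_s_2 = 1/8*a_s_1 + 1/8*a_s_2 + 1/4*a_s_3 + 7/16*a_s_4 + 1/16*a_s_5
  a_s_3 = 1/16*a_s_1 + 1/8*a_s_2 + 9/16*a_s_3 + 3/16*a_s_4 + 1/16*a_s_5
  a_s_4 = 1/8*a_s_1 + 0*a_s_2 + 1/16*a_s_3 + 5/16*a_s_4 + 1/2*a_s_5

Substituting a_s_1 = 1 and a_s_5 = 0, rearrange to (I - Q) a = r where r[i] = P(i -> s_1):
  [7/8, -1/4, -7/16] . (a_s_2, a_s_3, a_s_4) = 1/8
  [-1/8, 7/16, -3/16] . (a_s_2, a_s_3, a_s_4) = 1/16
  [0, -1/16, 11/16] . (a_s_2, a_s_3, a_s_4) = 1/8

Solving yields:
  a_s_2 = 321/934
  a_s_3 = 155/467
  a_s_4 = 99/467

Starting state is s_2, so the absorption probability is a_s_2 = 321/934.

Answer: 321/934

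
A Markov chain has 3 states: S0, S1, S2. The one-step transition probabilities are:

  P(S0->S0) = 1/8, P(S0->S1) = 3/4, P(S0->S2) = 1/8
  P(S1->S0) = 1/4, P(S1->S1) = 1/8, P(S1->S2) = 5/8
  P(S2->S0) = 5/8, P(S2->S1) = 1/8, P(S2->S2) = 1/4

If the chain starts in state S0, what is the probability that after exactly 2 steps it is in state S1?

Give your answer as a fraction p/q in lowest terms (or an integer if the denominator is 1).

Answer: 13/64

Derivation:
Computing P^2 by repeated multiplication:
P^1 =
  S0: [1/8, 3/4, 1/8]
  S1: [1/4, 1/8, 5/8]
  S2: [5/8, 1/8, 1/4]
P^2 =
  S0: [9/32, 13/64, 33/64]
  S1: [29/64, 9/32, 17/64]
  S2: [17/64, 33/64, 7/32]

(P^2)[S0 -> S1] = 13/64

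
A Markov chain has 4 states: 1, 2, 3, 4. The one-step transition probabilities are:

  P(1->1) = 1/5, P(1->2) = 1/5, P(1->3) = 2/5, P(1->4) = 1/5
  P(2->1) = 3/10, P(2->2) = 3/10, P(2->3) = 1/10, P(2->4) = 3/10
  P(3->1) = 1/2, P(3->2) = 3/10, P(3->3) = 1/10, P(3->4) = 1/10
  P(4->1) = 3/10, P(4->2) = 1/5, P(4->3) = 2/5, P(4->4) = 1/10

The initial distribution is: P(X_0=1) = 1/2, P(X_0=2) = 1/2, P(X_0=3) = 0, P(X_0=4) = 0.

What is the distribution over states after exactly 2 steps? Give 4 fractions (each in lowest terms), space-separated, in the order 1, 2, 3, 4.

Answer: 13/40 1/4 1/4 7/40

Derivation:
Propagating the distribution step by step (d_{t+1} = d_t * P):
d_0 = (1=1/2, 2=1/2, 3=0, 4=0)
  d_1[1] = 1/2*1/5 + 1/2*3/10 + 0*1/2 + 0*3/10 = 1/4
  d_1[2] = 1/2*1/5 + 1/2*3/10 + 0*3/10 + 0*1/5 = 1/4
  d_1[3] = 1/2*2/5 + 1/2*1/10 + 0*1/10 + 0*2/5 = 1/4
  d_1[4] = 1/2*1/5 + 1/2*3/10 + 0*1/10 + 0*1/10 = 1/4
d_1 = (1=1/4, 2=1/4, 3=1/4, 4=1/4)
  d_2[1] = 1/4*1/5 + 1/4*3/10 + 1/4*1/2 + 1/4*3/10 = 13/40
  d_2[2] = 1/4*1/5 + 1/4*3/10 + 1/4*3/10 + 1/4*1/5 = 1/4
  d_2[3] = 1/4*2/5 + 1/4*1/10 + 1/4*1/10 + 1/4*2/5 = 1/4
  d_2[4] = 1/4*1/5 + 1/4*3/10 + 1/4*1/10 + 1/4*1/10 = 7/40
d_2 = (1=13/40, 2=1/4, 3=1/4, 4=7/40)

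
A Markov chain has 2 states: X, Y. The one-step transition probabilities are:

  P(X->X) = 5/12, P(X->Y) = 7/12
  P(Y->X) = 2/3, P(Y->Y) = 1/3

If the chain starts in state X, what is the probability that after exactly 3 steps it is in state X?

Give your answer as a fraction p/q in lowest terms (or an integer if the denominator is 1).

Computing P^3 by repeated multiplication:
P^1 =
  X: [5/12, 7/12]
  Y: [2/3, 1/3]
P^2 =
  X: [9/16, 7/16]
  Y: [1/2, 1/2]
P^3 =
  X: [101/192, 91/192]
  Y: [13/24, 11/24]

(P^3)[X -> X] = 101/192

Answer: 101/192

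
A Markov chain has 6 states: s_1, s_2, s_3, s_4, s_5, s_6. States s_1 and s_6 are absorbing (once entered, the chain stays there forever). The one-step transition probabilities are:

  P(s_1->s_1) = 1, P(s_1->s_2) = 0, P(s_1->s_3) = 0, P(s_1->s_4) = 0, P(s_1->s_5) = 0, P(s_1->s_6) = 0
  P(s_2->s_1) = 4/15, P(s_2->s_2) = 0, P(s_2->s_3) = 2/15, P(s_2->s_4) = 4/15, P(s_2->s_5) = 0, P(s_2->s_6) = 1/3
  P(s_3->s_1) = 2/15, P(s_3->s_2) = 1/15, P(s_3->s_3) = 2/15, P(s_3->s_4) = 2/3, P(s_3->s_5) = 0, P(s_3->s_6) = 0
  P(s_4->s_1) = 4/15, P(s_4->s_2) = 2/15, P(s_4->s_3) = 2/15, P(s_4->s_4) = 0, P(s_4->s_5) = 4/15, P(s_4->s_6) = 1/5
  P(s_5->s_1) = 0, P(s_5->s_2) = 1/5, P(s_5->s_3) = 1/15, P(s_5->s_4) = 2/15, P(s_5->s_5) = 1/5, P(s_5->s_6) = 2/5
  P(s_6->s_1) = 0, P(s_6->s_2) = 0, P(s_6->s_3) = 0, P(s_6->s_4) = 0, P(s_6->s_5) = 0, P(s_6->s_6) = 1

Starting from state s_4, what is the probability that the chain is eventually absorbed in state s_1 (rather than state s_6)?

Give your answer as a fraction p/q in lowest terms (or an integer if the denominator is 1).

Let a_i = P(absorbed in s_1 | start in state i).
Boundary conditions: a_s_1 = 1, a_s_6 = 0.
For each transient state i, a_i = sum_j P(i->j) * a_j:
  a_s_2 = 4/15*a_s_1 + 0*a_s_2 + 2/15*a_s_3 + 4/15*a_s_4 + 0*a_s_5 + 1/3*a_s_6
  a_s_3 = 2/15*a_s_1 + 1/15*a_s_2 + 2/15*a_s_3 + 2/3*a_s_4 + 0*a_s_5 + 0*a_s_6
  a_s_4 = 4/15*a_s_1 + 2/15*a_s_2 + 2/15*a_s_3 + 0*a_s_4 + 4/15*a_s_5 + 1/5*a_s_6
  a_s_5 = 0*a_s_1 + 1/5*a_s_2 + 1/15*a_s_3 + 2/15*a_s_4 + 1/5*a_s_5 + 2/5*a_s_6

Substituting a_s_1 = 1 and a_s_6 = 0, rearrange to (I - Q) a = r where r[i] = P(i -> s_1):
  [1, -2/15, -4/15, 0] . (a_s_2, a_s_3, a_s_4, a_s_5) = 4/15
  [-1/15, 13/15, -2/3, 0] . (a_s_2, a_s_3, a_s_4, a_s_5) = 2/15
  [-2/15, -2/15, 1, -4/15] . (a_s_2, a_s_3, a_s_4, a_s_5) = 4/15
  [-1/5, -1/15, -2/15, 4/5] . (a_s_2, a_s_3, a_s_4, a_s_5) = 0

Solving yields:
  a_s_2 = 1016/2191
  a_s_3 = 514/939
  a_s_4 = 3058/6573
  a_s_5 = 449/1878

Starting state is s_4, so the absorption probability is a_s_4 = 3058/6573.

Answer: 3058/6573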